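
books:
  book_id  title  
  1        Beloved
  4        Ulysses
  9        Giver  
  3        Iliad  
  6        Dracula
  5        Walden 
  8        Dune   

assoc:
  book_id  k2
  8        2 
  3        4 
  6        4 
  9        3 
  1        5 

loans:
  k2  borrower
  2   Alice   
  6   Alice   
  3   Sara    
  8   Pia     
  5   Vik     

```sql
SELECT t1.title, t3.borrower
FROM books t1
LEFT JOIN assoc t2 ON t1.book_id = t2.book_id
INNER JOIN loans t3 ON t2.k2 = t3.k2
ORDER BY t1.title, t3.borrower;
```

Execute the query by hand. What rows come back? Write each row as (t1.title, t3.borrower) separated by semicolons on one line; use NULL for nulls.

(Beloved, Vik); (Dune, Alice); (Giver, Sara)

Joins associate left-to-right: books LEFT JOIN assoc on book_id gives 7 intermediate row(s).
Then INNER JOIN `loans t3` on k2: keep only rows whose t2.k2 appears in t3.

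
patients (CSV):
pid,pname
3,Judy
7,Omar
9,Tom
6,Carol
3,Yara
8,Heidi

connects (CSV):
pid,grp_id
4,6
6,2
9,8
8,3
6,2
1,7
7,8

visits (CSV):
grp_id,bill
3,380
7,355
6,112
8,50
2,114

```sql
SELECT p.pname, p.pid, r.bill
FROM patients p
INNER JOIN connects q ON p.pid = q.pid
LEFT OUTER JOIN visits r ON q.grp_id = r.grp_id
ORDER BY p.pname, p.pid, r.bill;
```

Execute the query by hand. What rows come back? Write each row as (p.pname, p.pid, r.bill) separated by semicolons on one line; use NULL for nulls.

(Carol, 6, 114); (Carol, 6, 114); (Heidi, 8, 380); (Omar, 7, 50); (Tom, 9, 50)

Evaluate left to right. First `patients p INNER JOIN connects q` on pid: 5 row(s).
Then LEFT JOIN `visits r` on grp_id: each of those 5 rows is kept; rows whose q.grp_id has no match in r get NULL for r's columns.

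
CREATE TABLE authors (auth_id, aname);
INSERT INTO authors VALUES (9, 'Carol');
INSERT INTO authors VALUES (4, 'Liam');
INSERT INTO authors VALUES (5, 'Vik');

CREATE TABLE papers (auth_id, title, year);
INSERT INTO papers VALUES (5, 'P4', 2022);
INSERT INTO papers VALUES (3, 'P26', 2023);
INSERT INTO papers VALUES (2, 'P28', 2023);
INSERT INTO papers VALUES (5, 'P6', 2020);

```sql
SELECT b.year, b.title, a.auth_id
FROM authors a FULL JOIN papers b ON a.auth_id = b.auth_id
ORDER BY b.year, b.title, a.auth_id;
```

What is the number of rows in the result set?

6

FULL OUTER JOIN keeps every row from both sides; unmatched rows get NULL for the other side's columns.
Matching on a.auth_id = b.auth_id.
- a (auth_id=9) has no partner → padded with NULL.
- a (auth_id=4) has no partner → padded with NULL.
- a (auth_id=5) pairs with 2 row(s) of b.
- plus 2 unmatched b row(s), each kept with NULL a columns.
Total: 2 matched + 4 padded = 6 rows.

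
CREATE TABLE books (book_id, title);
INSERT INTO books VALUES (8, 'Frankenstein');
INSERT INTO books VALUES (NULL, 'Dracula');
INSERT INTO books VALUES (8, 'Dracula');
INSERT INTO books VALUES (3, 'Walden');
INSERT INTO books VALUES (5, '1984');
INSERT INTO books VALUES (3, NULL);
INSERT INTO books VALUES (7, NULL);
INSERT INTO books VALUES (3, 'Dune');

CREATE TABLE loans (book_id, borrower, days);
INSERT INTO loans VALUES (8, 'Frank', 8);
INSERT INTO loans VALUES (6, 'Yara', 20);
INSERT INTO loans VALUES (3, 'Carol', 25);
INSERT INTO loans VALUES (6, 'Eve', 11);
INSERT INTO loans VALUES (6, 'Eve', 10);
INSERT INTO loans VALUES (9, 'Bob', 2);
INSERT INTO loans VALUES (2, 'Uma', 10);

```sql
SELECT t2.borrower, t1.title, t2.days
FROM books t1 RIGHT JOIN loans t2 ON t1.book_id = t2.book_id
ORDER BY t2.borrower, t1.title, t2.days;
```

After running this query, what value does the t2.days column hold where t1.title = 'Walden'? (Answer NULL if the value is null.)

25

RIGHT JOIN keeps every row from `loans`; unmatched rows get NULL for `books`'s columns.
Matching on t1.book_id = t2.book_id. A NULL in a compared column never satisfies the condition.
Matched pairs: 5; unmatched t2 rows kept: 5.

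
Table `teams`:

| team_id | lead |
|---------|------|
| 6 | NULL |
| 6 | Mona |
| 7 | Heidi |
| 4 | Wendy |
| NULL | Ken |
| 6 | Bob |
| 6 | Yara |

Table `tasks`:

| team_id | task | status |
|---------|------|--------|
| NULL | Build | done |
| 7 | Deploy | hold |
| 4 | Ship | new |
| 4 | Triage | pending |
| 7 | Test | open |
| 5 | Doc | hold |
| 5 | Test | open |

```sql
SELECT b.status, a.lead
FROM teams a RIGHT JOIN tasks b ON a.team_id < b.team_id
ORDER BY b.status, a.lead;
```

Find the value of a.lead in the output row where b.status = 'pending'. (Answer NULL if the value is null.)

RIGHT JOIN keeps every row from `tasks`; unmatched rows get NULL for `teams`'s columns.
Matching on a.team_id < b.team_id. A NULL in a compared column never satisfies the condition.
- a (team_id=6) pairs with 2 row(s) of b.
- a (team_id=6) pairs with 2 row(s) of b.
- a (team_id=7) has no partner in b.
- a (team_id=4) pairs with 4 row(s) of b.
- a (team_id=NULL) has no partner in b.
- a (team_id=6) pairs with 2 row(s) of b.
- a (team_id=6) pairs with 2 row(s) of b.
- 3 row(s) from b found no a partner → padded with NULL.

NULL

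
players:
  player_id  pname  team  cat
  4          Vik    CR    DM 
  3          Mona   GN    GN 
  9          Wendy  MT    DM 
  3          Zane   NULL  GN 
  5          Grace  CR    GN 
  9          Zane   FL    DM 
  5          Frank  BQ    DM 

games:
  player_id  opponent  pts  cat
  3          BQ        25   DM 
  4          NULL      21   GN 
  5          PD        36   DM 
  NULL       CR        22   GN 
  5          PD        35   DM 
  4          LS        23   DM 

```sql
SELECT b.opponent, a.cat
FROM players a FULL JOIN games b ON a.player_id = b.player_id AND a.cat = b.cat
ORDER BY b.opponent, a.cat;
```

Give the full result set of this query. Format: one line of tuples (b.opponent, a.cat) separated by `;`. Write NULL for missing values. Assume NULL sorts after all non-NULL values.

FULL OUTER JOIN keeps every row from both sides; unmatched rows get NULL for the other side's columns.
Matching on a.player_id = b.player_id AND a.cat = b.cat. A NULL in a compared column never satisfies the condition.
- a[0] player_id=4, cat=DM → 1 match(es) in b → 1 row(s).
- a[1] player_id=3, cat=GN → no match; kept with NULLs on the b side.
- a[2] player_id=9, cat=DM → no match; kept with NULLs on the b side.
- a[3] player_id=3, cat=GN → no match; kept with NULLs on the b side.
- a[4] player_id=5, cat=GN → no match; kept with NULLs on the b side.
- a[5] player_id=9, cat=DM → no match; kept with NULLs on the b side.
- a[6] player_id=5, cat=DM → 2 match(es) in b → 2 row(s).
- 3 row(s) from b found no a partner → padded with NULL.

(BQ, NULL); (CR, NULL); (LS, DM); (PD, DM); (PD, DM); (NULL, DM); (NULL, DM); (NULL, GN); (NULL, GN); (NULL, GN); (NULL, NULL)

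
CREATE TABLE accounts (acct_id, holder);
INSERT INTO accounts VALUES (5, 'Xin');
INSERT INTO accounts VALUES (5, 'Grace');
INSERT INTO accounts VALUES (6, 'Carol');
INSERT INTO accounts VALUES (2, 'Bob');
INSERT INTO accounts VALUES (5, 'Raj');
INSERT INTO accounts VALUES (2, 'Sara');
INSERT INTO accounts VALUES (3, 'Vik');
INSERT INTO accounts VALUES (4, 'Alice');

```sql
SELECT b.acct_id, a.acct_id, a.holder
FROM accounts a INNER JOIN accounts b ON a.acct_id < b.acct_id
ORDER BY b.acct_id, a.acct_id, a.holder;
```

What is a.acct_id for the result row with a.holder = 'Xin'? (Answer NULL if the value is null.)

5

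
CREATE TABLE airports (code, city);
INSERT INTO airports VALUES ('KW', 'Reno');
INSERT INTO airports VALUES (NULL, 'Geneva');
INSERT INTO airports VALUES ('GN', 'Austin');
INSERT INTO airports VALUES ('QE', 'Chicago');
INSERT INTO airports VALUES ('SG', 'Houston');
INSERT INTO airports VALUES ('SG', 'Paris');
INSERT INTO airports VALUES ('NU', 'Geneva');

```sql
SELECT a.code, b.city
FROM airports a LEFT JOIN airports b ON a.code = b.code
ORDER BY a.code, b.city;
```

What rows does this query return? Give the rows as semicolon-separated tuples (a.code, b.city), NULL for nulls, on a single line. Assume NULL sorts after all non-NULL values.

(GN, Austin); (KW, Reno); (NU, Geneva); (QE, Chicago); (SG, Houston); (SG, Houston); (SG, Paris); (SG, Paris); (NULL, NULL)

LEFT JOIN keeps every row from `airports a`; unmatched rows get NULL for `airports b`'s columns.
Matching on a.code = b.code. A NULL in a compared column never satisfies the condition.
- a row (code=KW): matches 1 b row(s) → 1 output row(s).
- a row (code=NULL): no match → kept, b columns NULL.
- a row (code=GN): matches 1 b row(s) → 1 output row(s).
- a row (code=QE): matches 1 b row(s) → 1 output row(s).
- a row (code=SG): matches 2 b row(s) → 2 output row(s).
- a row (code=SG): matches 2 b row(s) → 2 output row(s).
- a row (code=NU): matches 1 b row(s) → 1 output row(s).
After projecting and ordering:
a.code | b.city
GN | Austin
KW | Reno
NU | Geneva
QE | Chicago
SG | Houston
SG | Houston
SG | Paris
SG | Paris
NULL | NULL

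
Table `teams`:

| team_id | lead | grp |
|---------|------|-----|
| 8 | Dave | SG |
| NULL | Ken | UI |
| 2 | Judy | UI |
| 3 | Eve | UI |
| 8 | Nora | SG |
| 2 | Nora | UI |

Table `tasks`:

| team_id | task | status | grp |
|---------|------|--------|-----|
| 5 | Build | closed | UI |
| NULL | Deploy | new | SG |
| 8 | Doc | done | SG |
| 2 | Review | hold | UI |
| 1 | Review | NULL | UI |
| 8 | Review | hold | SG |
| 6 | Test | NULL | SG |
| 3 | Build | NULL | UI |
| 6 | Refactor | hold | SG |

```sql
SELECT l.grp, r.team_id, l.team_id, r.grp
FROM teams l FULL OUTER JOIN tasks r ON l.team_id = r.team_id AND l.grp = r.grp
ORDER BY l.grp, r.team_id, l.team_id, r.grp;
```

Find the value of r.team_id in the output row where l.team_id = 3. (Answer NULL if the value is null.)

3

FULL OUTER JOIN keeps every row from both sides; unmatched rows get NULL for the other side's columns.
Matching on l.team_id = r.team_id AND l.grp = r.grp. A NULL in a compared column never satisfies the condition.
- l[0] team_id=8, grp=SG → 2 match(es) in r → 2 row(s).
- l[1] team_id=NULL, grp=UI → no match; kept with NULLs on the r side.
- l[2] team_id=2, grp=UI → 1 match(es) in r → 1 row(s).
- l[3] team_id=3, grp=UI → 1 match(es) in r → 1 row(s).
- l[4] team_id=8, grp=SG → 2 match(es) in r → 2 row(s).
- l[5] team_id=2, grp=UI → 1 match(es) in r → 1 row(s).
- 5 r row(s) had no l match → kept, l columns NULL.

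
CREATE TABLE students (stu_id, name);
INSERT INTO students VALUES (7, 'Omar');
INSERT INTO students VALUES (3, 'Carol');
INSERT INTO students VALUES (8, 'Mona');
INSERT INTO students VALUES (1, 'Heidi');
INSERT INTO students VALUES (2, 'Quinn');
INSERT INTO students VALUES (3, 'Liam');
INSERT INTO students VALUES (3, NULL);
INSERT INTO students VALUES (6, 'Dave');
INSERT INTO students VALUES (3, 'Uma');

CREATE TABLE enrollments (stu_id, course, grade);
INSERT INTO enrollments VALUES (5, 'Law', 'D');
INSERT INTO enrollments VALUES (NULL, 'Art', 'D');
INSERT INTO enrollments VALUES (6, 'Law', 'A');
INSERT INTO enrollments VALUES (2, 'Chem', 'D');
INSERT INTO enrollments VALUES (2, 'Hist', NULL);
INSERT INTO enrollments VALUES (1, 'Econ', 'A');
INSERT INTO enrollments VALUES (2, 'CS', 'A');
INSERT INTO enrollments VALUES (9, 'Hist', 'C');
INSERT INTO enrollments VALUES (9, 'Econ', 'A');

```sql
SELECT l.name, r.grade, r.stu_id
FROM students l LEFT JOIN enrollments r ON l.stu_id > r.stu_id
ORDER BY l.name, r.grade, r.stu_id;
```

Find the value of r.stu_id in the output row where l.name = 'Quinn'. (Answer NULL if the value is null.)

LEFT JOIN keeps every row from `students`; unmatched rows get NULL for `enrollments`'s columns.
Matching on l.stu_id > r.stu_id. A NULL in a compared column never satisfies the condition.
- l[0] stu_id=7 → 6 match(es) in r → 6 row(s).
- l[1] stu_id=3 → 4 match(es) in r → 4 row(s).
- l[2] stu_id=8 → 6 match(es) in r → 6 row(s).
- l[3] stu_id=1 → no match; kept with NULLs on the r side.
- l[4] stu_id=2 → 1 match(es) in r → 1 row(s).
- l[5] stu_id=3 → 4 match(es) in r → 4 row(s).
- l[6] stu_id=3 → 4 match(es) in r → 4 row(s).
- l[7] stu_id=6 → 5 match(es) in r → 5 row(s).
- l[8] stu_id=3 → 4 match(es) in r → 4 row(s).

1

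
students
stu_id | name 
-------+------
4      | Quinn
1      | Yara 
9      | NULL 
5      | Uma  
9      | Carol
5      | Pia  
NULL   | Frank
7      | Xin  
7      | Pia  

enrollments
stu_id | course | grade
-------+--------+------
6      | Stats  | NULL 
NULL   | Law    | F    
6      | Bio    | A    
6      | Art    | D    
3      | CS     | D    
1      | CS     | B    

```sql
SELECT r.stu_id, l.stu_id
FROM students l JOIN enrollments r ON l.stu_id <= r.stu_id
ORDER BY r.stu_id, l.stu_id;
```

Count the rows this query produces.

14

INNER JOIN keeps only pairs where the ON condition holds.
Matching on l.stu_id <= r.stu_id. A NULL in a compared column never satisfies the condition.
- l row (stu_id=4): matches 3 r row(s) → 3 output row(s).
- l row (stu_id=1): matches 5 r row(s) → 5 output row(s).
- l row (stu_id=9): no match → dropped.
- l row (stu_id=5): matches 3 r row(s) → 3 output row(s).
- l row (stu_id=9): no match → dropped.
- l row (stu_id=5): matches 3 r row(s) → 3 output row(s).
- l row (stu_id=NULL): no match → dropped.
- l row (stu_id=7): no match → dropped.
- l row (stu_id=7): no match → dropped.
Total: 14 rows.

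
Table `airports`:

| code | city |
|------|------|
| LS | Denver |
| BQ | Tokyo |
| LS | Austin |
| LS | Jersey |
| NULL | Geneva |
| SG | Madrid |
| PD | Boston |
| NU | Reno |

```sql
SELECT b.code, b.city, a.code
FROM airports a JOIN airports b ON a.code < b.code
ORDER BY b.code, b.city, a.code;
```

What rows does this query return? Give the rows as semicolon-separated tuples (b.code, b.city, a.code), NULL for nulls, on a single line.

(LS, Austin, BQ); (LS, Denver, BQ); (LS, Jersey, BQ); (NU, Reno, BQ); (NU, Reno, LS); (NU, Reno, LS); (NU, Reno, LS); (PD, Boston, BQ); (PD, Boston, LS); (PD, Boston, LS); (PD, Boston, LS); (PD, Boston, NU); (SG, Madrid, BQ); (SG, Madrid, LS); (SG, Madrid, LS); (SG, Madrid, LS); (SG, Madrid, NU); (SG, Madrid, PD)

INNER JOIN keeps only pairs where the ON condition holds.
Matching on a.code < b.code. A NULL in a compared column never satisfies the condition.
- code=LS: 3 matching b row(s), so 3 row(s) emitted.
- code=BQ: 6 matching b row(s), so 6 row(s) emitted.
- code=LS: 3 matching b row(s), so 3 row(s) emitted.
- code=LS: 3 matching b row(s), so 3 row(s) emitted.
- code=NULL: no matching b row, dropped.
- code=SG: no matching b row, dropped.
- code=PD: 1 matching b row(s), so 1 row(s) emitted.
- code=NU: 2 matching b row(s), so 2 row(s) emitted.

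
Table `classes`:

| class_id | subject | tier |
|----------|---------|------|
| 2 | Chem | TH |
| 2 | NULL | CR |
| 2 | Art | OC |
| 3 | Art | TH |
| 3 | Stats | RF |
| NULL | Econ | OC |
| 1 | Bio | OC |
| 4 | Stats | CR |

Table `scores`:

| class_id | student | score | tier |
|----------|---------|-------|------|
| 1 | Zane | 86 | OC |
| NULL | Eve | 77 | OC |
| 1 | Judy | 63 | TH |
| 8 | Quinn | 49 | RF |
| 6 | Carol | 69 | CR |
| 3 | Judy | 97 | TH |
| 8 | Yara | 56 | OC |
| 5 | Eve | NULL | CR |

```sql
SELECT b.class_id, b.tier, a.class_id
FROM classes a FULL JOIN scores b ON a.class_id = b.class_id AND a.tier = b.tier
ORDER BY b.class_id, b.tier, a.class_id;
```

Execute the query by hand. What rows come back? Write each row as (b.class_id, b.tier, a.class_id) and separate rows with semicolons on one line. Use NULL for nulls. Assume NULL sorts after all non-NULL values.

(1, OC, 1); (1, TH, NULL); (3, TH, 3); (5, CR, NULL); (6, CR, NULL); (8, OC, NULL); (8, RF, NULL); (NULL, OC, NULL); (NULL, NULL, 2); (NULL, NULL, 2); (NULL, NULL, 2); (NULL, NULL, 3); (NULL, NULL, 4); (NULL, NULL, NULL)

FULL OUTER JOIN keeps every row from both sides; unmatched rows get NULL for the other side's columns.
Matching on a.class_id = b.class_id AND a.tier = b.tier. A NULL in a compared column never satisfies the condition.
Matched pairs: 2; unmatched a rows kept: 6; unmatched b rows kept: 6.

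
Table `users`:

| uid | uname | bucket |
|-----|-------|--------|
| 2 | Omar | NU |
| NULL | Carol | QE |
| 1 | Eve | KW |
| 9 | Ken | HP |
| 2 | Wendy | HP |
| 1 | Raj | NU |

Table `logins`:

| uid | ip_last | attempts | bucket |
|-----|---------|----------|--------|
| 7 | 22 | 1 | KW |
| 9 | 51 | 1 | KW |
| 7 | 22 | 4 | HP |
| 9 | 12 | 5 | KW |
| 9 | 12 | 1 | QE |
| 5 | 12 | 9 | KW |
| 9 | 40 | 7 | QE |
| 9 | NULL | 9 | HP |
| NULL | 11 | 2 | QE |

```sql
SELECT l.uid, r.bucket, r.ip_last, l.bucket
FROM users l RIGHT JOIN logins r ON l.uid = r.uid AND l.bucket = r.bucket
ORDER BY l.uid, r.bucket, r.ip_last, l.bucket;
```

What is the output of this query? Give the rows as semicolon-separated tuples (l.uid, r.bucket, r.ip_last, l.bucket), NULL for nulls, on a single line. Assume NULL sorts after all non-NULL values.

(9, HP, NULL, HP); (NULL, HP, 22, NULL); (NULL, KW, 12, NULL); (NULL, KW, 12, NULL); (NULL, KW, 22, NULL); (NULL, KW, 51, NULL); (NULL, QE, 11, NULL); (NULL, QE, 12, NULL); (NULL, QE, 40, NULL)

RIGHT JOIN keeps every row from `logins`; unmatched rows get NULL for `users`'s columns.
Matching on l.uid = r.uid AND l.bucket = r.bucket. A NULL in a compared column never satisfies the condition.
- l row (uid=2, bucket=NU): no match.
- l row (uid=NULL, bucket=QE): no match.
- l row (uid=1, bucket=KW): no match.
- l row (uid=9, bucket=HP): matches 1 r row(s) → 1 output row(s).
- l row (uid=2, bucket=HP): no match.
- l row (uid=1, bucket=NU): no match.
- plus 8 unmatched r row(s), each kept with NULL l columns.
After projecting and ordering:
l.uid | r.bucket | r.ip_last | l.bucket
9 | HP | NULL | HP
NULL | HP | 22 | NULL
NULL | KW | 12 | NULL
NULL | KW | 12 | NULL
NULL | KW | 22 | NULL
NULL | KW | 51 | NULL
NULL | QE | 11 | NULL
NULL | QE | 12 | NULL
NULL | QE | 40 | NULL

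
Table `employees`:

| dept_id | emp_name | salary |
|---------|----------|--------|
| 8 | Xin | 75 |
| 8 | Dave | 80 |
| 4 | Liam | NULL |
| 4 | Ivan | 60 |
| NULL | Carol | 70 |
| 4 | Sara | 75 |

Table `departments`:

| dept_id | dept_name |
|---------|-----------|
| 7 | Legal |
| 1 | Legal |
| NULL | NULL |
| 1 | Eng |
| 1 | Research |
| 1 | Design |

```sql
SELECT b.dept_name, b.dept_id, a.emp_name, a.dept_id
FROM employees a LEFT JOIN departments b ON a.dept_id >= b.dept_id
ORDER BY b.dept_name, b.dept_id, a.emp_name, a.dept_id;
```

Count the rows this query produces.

LEFT JOIN keeps every row from `employees`; unmatched rows get NULL for `departments`'s columns.
Matching on a.dept_id >= b.dept_id. A NULL in a compared column never satisfies the condition.
- dept_id=8: 5 matching b row(s), so 5 row(s) emitted.
- dept_id=8: 5 matching b row(s), so 5 row(s) emitted.
- dept_id=4: 4 matching b row(s), so 4 row(s) emitted.
- dept_id=4: 4 matching b row(s), so 4 row(s) emitted.
- dept_id=NULL: no b row matches, row kept with b columns NULL.
- dept_id=4: 4 matching b row(s), so 4 row(s) emitted.
Total: 22 matched + 1 padded = 23 rows.

23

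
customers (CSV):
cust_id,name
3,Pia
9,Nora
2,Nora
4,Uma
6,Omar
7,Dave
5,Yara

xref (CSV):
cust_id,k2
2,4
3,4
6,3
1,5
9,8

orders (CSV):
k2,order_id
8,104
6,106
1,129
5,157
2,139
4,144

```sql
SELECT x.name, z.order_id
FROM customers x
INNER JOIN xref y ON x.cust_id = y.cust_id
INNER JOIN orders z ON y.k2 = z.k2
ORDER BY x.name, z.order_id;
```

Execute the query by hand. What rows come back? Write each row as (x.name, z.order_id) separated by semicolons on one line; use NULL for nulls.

Joins associate left-to-right: customers INNER JOIN xref on cust_id gives 4 intermediate row(s).
Then INNER JOIN `orders z` on k2: keep only rows whose y.k2 appears in z.

(Nora, 104); (Nora, 144); (Pia, 144)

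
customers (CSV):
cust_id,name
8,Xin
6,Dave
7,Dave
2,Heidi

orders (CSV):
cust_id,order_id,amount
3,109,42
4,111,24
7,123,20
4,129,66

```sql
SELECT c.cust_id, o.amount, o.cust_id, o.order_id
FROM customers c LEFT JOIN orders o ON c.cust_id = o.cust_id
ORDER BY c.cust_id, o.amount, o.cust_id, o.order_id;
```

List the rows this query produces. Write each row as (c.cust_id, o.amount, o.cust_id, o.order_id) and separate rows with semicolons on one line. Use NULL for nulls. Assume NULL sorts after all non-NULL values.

LEFT JOIN keeps every row from `customers`; unmatched rows get NULL for `orders`'s columns.
Matching on c.cust_id = o.cust_id.
- c row (cust_id=8): no match → kept, o columns NULL.
- c row (cust_id=6): no match → kept, o columns NULL.
- c row (cust_id=7): matches 1 o row(s) → 1 output row(s).
- c row (cust_id=2): no match → kept, o columns NULL.
After projecting and ordering:
c.cust_id | o.amount | o.cust_id | o.order_id
2 | NULL | NULL | NULL
6 | NULL | NULL | NULL
7 | 20 | 7 | 123
8 | NULL | NULL | NULL

(2, NULL, NULL, NULL); (6, NULL, NULL, NULL); (7, 20, 7, 123); (8, NULL, NULL, NULL)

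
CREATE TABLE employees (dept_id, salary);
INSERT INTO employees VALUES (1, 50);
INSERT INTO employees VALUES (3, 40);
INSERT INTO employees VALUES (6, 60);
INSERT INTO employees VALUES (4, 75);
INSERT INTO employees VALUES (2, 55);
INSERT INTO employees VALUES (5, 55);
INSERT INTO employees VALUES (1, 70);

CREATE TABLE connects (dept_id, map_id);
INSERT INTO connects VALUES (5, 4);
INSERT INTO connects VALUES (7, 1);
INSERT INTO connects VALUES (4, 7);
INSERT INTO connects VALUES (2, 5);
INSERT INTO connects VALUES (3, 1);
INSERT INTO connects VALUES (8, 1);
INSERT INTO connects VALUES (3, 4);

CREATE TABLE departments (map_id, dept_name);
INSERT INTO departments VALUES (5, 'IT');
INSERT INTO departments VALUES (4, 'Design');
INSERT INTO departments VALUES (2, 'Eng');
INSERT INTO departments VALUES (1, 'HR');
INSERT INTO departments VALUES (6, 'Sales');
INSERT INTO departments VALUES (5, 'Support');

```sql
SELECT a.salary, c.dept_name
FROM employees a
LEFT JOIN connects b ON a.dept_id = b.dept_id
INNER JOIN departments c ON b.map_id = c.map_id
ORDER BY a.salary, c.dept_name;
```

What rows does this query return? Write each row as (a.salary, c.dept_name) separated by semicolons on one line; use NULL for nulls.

(40, Design); (40, HR); (55, Design); (55, IT); (55, Support)

Evaluate left to right. First `employees a LEFT JOIN connects b` on dept_id: 8 row(s).
Then INNER JOIN `departments c` on map_id: keep only rows whose b.map_id appears in c.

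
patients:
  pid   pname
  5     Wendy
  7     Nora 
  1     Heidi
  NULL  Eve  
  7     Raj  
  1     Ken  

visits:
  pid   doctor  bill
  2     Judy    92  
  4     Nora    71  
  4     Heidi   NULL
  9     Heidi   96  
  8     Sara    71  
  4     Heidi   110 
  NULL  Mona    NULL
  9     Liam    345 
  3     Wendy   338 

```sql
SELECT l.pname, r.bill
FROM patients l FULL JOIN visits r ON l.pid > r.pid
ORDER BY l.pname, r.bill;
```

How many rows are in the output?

22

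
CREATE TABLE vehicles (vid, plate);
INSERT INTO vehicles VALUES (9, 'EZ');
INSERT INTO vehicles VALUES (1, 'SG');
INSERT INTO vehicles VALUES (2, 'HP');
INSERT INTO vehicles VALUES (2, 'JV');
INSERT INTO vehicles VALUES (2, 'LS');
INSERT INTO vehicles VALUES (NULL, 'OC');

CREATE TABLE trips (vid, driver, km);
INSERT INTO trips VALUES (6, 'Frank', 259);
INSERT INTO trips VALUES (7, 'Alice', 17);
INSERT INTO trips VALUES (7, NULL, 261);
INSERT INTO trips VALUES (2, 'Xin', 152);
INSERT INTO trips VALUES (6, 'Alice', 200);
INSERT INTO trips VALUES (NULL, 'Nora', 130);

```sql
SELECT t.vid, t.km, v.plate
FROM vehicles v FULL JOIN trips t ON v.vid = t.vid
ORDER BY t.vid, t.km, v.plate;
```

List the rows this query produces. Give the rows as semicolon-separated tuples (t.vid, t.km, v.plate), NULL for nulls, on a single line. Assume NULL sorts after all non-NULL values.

FULL OUTER JOIN keeps every row from both sides; unmatched rows get NULL for the other side's columns.
Matching on v.vid = t.vid. A NULL in a compared column never satisfies the condition.
- v row (vid=9): no match → kept, t columns NULL.
- v row (vid=1): no match → kept, t columns NULL.
- v row (vid=2): matches 1 t row(s) → 1 output row(s).
- v row (vid=2): matches 1 t row(s) → 1 output row(s).
- v row (vid=2): matches 1 t row(s) → 1 output row(s).
- v row (vid=NULL): no match → kept, t columns NULL.
- 5 t row(s) had no v match → kept, v columns NULL.

(2, 152, HP); (2, 152, JV); (2, 152, LS); (6, 200, NULL); (6, 259, NULL); (7, 17, NULL); (7, 261, NULL); (NULL, 130, NULL); (NULL, NULL, EZ); (NULL, NULL, OC); (NULL, NULL, SG)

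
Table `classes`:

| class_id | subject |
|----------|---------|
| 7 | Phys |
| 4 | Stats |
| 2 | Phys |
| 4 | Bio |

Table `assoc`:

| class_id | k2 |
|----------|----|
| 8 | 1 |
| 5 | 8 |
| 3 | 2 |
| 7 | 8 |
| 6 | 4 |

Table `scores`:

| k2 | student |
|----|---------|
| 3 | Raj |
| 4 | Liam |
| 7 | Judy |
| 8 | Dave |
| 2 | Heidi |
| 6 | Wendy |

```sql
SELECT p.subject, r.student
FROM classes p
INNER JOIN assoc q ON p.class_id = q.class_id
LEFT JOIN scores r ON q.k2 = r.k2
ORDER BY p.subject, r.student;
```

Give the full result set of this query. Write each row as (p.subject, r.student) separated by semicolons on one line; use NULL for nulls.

Evaluate left to right. First `classes p INNER JOIN assoc q` on class_id: 1 row(s).
Then LEFT JOIN `scores r` on k2: each of those 1 rows is kept; rows whose q.k2 has no match in r get NULL for r's columns.

(Phys, Dave)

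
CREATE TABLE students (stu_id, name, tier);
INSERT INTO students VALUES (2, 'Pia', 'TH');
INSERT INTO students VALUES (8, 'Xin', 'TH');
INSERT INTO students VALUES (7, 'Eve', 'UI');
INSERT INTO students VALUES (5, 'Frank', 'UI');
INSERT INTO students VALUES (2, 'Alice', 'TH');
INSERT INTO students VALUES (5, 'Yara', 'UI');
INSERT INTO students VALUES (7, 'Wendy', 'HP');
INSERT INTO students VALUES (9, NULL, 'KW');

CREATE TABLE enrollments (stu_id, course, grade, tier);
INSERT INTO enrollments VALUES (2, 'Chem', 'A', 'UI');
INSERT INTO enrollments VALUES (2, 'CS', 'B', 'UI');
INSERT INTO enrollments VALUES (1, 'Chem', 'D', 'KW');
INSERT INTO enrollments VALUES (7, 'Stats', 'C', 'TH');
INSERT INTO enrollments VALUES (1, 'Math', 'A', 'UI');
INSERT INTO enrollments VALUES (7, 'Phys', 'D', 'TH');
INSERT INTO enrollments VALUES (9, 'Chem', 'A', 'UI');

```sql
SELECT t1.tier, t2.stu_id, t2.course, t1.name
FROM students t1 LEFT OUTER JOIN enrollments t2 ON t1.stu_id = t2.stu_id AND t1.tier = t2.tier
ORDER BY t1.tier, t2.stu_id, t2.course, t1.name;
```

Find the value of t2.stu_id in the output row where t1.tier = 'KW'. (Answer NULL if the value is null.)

NULL

LEFT JOIN keeps every row from `students`; unmatched rows get NULL for `enrollments`'s columns.
Matching on t1.stu_id = t2.stu_id AND t1.tier = t2.tier.
- t1 (stu_id=2, tier=TH) has no partner → padded with NULL.
- t1 (stu_id=8, tier=TH) has no partner → padded with NULL.
- t1 (stu_id=7, tier=UI) has no partner → padded with NULL.
- t1 (stu_id=5, tier=UI) has no partner → padded with NULL.
- t1 (stu_id=2, tier=TH) has no partner → padded with NULL.
- t1 (stu_id=5, tier=UI) has no partner → padded with NULL.
- t1 (stu_id=7, tier=HP) has no partner → padded with NULL.
- t1 (stu_id=9, tier=KW) has no partner → padded with NULL.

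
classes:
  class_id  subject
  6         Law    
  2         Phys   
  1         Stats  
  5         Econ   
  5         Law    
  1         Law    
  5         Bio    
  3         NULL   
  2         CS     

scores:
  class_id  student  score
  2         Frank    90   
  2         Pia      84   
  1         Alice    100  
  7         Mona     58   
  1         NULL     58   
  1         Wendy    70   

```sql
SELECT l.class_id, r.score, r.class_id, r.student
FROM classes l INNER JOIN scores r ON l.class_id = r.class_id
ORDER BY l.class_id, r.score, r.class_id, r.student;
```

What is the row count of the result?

10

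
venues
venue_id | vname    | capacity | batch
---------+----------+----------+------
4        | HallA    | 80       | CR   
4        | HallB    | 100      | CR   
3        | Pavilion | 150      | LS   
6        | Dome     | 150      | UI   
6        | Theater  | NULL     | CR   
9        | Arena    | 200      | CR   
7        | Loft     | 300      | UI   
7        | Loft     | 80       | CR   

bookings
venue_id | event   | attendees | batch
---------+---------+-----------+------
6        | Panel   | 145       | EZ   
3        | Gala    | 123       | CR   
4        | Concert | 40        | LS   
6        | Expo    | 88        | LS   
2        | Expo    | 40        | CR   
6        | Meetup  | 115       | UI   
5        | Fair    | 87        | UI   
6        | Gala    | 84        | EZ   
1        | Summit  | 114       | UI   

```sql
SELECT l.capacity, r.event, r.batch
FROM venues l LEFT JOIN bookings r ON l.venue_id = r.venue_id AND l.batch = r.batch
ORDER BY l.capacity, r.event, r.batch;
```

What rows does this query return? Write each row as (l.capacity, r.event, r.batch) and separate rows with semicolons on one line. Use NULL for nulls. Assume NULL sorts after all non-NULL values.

(80, NULL, NULL); (80, NULL, NULL); (100, NULL, NULL); (150, Meetup, UI); (150, NULL, NULL); (200, NULL, NULL); (300, NULL, NULL); (NULL, NULL, NULL)

LEFT JOIN keeps every row from `venues`; unmatched rows get NULL for `bookings`'s columns.
Matching on l.venue_id = r.venue_id AND l.batch = r.batch.
- l row (venue_id=4, batch=CR): no match → kept, r columns NULL.
- l row (venue_id=4, batch=CR): no match → kept, r columns NULL.
- l row (venue_id=3, batch=LS): no match → kept, r columns NULL.
- l row (venue_id=6, batch=UI): matches 1 r row(s) → 1 output row(s).
- l row (venue_id=6, batch=CR): no match → kept, r columns NULL.
- l row (venue_id=9, batch=CR): no match → kept, r columns NULL.
- l row (venue_id=7, batch=UI): no match → kept, r columns NULL.
- l row (venue_id=7, batch=CR): no match → kept, r columns NULL.
After projecting and ordering:
l.capacity | r.event | r.batch
80 | NULL | NULL
80 | NULL | NULL
100 | NULL | NULL
150 | Meetup | UI
150 | NULL | NULL
200 | NULL | NULL
300 | NULL | NULL
NULL | NULL | NULL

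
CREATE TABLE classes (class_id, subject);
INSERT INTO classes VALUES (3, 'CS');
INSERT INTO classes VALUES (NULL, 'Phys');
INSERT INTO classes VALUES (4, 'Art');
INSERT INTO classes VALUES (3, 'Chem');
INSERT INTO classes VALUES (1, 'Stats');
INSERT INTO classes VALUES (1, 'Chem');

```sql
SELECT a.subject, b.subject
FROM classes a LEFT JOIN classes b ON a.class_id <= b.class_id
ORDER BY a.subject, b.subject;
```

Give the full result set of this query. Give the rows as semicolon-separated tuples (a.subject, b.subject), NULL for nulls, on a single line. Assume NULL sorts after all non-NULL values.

LEFT JOIN keeps every row from `classes a`; unmatched rows get NULL for `classes b`'s columns.
Matching on a.class_id <= b.class_id. A NULL in a compared column never satisfies the condition.
Matched pairs: 17; unmatched a rows kept: 1.

(Art, Art); (CS, Art); (CS, CS); (CS, Chem); (Chem, Art); (Chem, Art); (Chem, CS); (Chem, CS); (Chem, Chem); (Chem, Chem); (Chem, Chem); (Chem, Stats); (Phys, NULL); (Stats, Art); (Stats, CS); (Stats, Chem); (Stats, Chem); (Stats, Stats)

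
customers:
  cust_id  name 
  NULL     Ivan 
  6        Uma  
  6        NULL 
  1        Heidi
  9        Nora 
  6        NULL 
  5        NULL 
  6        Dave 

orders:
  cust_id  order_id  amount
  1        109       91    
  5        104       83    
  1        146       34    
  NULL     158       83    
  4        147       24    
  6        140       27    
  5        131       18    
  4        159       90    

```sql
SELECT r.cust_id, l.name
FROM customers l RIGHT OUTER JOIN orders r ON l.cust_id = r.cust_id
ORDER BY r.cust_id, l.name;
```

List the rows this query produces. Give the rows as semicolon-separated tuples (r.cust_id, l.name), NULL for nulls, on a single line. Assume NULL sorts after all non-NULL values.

(1, Heidi); (1, Heidi); (4, NULL); (4, NULL); (5, NULL); (5, NULL); (6, Dave); (6, Uma); (6, NULL); (6, NULL); (NULL, NULL)

RIGHT JOIN keeps every row from `orders`; unmatched rows get NULL for `customers`'s columns.
Matching on l.cust_id = r.cust_id. A NULL in a compared column never satisfies the condition.
- l[0] cust_id=NULL → no match.
- l[1] cust_id=6 → 1 match(es) in r → 1 row(s).
- l[2] cust_id=6 → 1 match(es) in r → 1 row(s).
- l[3] cust_id=1 → 2 match(es) in r → 2 row(s).
- l[4] cust_id=9 → no match.
- l[5] cust_id=6 → 1 match(es) in r → 1 row(s).
- l[6] cust_id=5 → 2 match(es) in r → 2 row(s).
- l[7] cust_id=6 → 1 match(es) in r → 1 row(s).
- 3 row(s) from r found no l partner → padded with NULL.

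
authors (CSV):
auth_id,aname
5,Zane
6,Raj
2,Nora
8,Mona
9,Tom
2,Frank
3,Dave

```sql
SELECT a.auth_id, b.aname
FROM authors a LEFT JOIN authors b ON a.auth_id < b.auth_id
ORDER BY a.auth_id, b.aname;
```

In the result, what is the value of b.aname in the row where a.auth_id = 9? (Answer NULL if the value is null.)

LEFT JOIN keeps every row from `authors a`; unmatched rows get NULL for `authors b`'s columns.
Matching on a.auth_id < b.auth_id.
- a (auth_id=5) pairs with 3 row(s) of b.
- a (auth_id=6) pairs with 2 row(s) of b.
- a (auth_id=2) pairs with 5 row(s) of b.
- a (auth_id=8) pairs with 1 row(s) of b.
- a (auth_id=9) has no partner → padded with NULL.
- a (auth_id=2) pairs with 5 row(s) of b.
- a (auth_id=3) pairs with 4 row(s) of b.

NULL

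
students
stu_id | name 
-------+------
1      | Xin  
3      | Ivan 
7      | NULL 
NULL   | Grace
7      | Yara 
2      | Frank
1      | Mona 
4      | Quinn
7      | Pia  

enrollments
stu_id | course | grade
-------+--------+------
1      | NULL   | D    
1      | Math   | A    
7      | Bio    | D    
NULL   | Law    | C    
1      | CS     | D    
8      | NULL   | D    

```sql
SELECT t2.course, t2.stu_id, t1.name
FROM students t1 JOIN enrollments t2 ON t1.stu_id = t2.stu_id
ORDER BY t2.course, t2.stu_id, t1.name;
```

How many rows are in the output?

9

INNER JOIN keeps only pairs where the ON condition holds.
Matching on t1.stu_id = t2.stu_id. A NULL in a compared column never satisfies the condition.
Matched pairs: 9.
Total: 9 rows.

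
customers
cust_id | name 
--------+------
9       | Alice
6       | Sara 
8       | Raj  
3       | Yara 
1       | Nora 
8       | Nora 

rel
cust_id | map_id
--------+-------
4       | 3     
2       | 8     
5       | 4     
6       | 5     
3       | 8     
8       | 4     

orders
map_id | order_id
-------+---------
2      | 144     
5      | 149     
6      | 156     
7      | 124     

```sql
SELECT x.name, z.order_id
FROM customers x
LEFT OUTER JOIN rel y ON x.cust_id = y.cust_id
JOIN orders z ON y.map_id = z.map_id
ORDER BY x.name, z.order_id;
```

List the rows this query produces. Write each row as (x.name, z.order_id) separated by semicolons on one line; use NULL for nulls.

Joins associate left-to-right: customers LEFT JOIN rel on cust_id gives 6 intermediate row(s).
Then INNER JOIN `orders z` on map_id: keep only rows whose y.map_id appears in z.

(Sara, 149)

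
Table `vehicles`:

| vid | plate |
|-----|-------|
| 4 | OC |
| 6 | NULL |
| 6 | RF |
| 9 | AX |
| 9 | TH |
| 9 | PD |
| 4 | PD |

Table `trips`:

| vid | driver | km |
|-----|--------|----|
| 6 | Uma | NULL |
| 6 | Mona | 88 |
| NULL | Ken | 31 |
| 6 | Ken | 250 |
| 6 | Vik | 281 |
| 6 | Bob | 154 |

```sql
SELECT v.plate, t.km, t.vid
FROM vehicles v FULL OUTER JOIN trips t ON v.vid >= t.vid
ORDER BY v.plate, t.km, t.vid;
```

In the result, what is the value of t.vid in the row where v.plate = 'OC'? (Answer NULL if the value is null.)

NULL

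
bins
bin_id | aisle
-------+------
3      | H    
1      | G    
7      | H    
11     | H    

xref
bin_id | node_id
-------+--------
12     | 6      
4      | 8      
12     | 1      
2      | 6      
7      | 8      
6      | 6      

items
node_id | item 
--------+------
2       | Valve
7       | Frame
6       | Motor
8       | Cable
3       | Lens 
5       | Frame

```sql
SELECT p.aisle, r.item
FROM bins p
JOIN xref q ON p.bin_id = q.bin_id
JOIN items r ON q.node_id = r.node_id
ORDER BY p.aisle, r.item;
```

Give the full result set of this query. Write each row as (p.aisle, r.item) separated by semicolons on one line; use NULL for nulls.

(H, Cable)

Evaluate left to right. First `bins p INNER JOIN xref q` on bin_id: 1 row(s).
Then INNER JOIN `items r` on node_id: keep only rows whose q.node_id appears in r.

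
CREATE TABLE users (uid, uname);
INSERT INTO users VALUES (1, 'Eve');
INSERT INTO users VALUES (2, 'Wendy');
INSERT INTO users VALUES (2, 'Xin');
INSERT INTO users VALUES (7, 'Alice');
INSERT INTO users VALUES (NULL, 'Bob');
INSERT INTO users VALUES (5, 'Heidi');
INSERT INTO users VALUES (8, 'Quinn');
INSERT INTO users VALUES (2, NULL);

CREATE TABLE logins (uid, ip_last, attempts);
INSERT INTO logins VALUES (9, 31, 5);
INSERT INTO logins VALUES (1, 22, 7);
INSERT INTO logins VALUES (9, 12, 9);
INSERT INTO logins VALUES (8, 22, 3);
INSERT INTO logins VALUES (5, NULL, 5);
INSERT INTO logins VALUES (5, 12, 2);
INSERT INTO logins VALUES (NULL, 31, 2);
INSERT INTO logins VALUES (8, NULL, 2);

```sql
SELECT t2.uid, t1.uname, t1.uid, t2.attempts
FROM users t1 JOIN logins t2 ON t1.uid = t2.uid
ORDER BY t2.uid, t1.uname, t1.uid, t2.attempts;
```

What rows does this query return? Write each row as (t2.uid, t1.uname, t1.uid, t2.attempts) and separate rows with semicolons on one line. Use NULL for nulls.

(1, Eve, 1, 7); (5, Heidi, 5, 2); (5, Heidi, 5, 5); (8, Quinn, 8, 2); (8, Quinn, 8, 3)

INNER JOIN keeps only pairs where the ON condition holds.
Matching on t1.uid = t2.uid. A NULL in a compared column never satisfies the condition.
- t1 row (uid=1): matches 1 t2 row(s) → 1 output row(s).
- t1 row (uid=2): no match → dropped.
- t1 row (uid=2): no match → dropped.
- t1 row (uid=7): no match → dropped.
- t1 row (uid=NULL): no match → dropped.
- t1 row (uid=5): matches 2 t2 row(s) → 2 output row(s).
- t1 row (uid=8): matches 2 t2 row(s) → 2 output row(s).
- t1 row (uid=2): no match → dropped.
After projecting and ordering:
t2.uid | t1.uname | t1.uid | t2.attempts
1 | Eve | 1 | 7
5 | Heidi | 5 | 2
5 | Heidi | 5 | 5
8 | Quinn | 8 | 2
8 | Quinn | 8 | 3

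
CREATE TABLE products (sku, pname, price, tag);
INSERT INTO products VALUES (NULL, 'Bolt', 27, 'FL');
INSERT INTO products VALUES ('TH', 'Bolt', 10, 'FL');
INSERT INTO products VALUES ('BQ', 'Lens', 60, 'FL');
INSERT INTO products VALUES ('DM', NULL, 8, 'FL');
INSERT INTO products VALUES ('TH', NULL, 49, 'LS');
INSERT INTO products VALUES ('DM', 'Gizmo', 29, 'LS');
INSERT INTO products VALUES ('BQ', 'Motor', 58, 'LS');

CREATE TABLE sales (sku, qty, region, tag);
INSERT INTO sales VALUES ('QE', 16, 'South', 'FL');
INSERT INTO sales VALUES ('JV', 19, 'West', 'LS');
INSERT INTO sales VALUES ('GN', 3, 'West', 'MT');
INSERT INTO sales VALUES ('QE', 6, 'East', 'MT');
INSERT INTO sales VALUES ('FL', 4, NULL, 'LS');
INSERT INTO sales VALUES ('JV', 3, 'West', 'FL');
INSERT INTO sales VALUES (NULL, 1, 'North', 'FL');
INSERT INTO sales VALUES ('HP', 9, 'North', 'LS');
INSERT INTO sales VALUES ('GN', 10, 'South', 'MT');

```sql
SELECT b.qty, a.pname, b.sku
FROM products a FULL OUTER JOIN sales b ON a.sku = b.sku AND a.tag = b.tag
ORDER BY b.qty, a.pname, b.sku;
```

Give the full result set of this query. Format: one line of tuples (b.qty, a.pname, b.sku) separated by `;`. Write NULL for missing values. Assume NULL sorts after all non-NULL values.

(1, NULL, NULL); (3, NULL, GN); (3, NULL, JV); (4, NULL, FL); (6, NULL, QE); (9, NULL, HP); (10, NULL, GN); (16, NULL, QE); (19, NULL, JV); (NULL, Bolt, NULL); (NULL, Bolt, NULL); (NULL, Gizmo, NULL); (NULL, Lens, NULL); (NULL, Motor, NULL); (NULL, NULL, NULL); (NULL, NULL, NULL)

FULL OUTER JOIN keeps every row from both sides; unmatched rows get NULL for the other side's columns.
Matching on a.sku = b.sku AND a.tag = b.tag. A NULL in a compared column never satisfies the condition.
Matched pairs: 0; unmatched a rows kept: 7; unmatched b rows kept: 9.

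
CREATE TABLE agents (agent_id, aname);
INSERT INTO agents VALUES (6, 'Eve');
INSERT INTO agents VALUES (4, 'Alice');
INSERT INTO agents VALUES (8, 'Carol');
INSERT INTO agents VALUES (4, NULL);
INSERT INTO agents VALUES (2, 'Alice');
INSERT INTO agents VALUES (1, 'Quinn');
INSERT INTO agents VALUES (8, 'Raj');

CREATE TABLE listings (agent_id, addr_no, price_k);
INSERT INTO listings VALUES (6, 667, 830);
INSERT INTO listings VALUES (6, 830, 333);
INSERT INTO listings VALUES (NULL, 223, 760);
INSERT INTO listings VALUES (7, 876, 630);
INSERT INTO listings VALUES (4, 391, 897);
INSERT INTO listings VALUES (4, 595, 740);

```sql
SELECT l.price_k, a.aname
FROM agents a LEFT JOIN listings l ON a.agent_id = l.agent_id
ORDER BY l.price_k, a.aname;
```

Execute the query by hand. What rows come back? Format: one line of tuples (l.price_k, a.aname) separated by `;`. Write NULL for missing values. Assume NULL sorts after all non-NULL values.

LEFT JOIN keeps every row from `agents`; unmatched rows get NULL for `listings`'s columns.
Matching on a.agent_id = l.agent_id. A NULL in a compared column never satisfies the condition.
- a (agent_id=6) pairs with 2 row(s) of l.
- a (agent_id=4) pairs with 2 row(s) of l.
- a (agent_id=8) has no partner → padded with NULL.
- a (agent_id=4) pairs with 2 row(s) of l.
- a (agent_id=2) has no partner → padded with NULL.
- a (agent_id=1) has no partner → padded with NULL.
- a (agent_id=8) has no partner → padded with NULL.
After projecting and ordering:
l.price_k | a.aname
333 | Eve
740 | Alice
740 | NULL
830 | Eve
897 | Alice
897 | NULL
NULL | Alice
NULL | Carol
NULL | Quinn
NULL | Raj

(333, Eve); (740, Alice); (740, NULL); (830, Eve); (897, Alice); (897, NULL); (NULL, Alice); (NULL, Carol); (NULL, Quinn); (NULL, Raj)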